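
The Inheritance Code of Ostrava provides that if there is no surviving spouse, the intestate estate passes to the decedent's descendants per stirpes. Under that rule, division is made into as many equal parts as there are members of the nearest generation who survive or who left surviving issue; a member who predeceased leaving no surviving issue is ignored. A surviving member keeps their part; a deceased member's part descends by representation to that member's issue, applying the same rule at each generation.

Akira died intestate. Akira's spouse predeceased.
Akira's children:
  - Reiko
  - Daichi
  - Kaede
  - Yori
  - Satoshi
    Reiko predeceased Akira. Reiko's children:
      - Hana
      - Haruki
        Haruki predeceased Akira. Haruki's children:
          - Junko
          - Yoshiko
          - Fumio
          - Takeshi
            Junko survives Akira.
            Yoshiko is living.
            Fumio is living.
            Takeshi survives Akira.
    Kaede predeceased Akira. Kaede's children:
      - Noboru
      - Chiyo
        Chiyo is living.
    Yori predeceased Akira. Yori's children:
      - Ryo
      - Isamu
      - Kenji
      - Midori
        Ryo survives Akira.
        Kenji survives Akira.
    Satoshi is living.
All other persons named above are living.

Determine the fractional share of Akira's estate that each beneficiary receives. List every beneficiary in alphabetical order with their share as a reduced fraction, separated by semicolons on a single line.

There is no surviving spouse, so the entire estate passes to Akira's descendants per stirpes.
The estate is divided into 5 equal shares of 1/5 among Reiko, Daichi, Kaede, Yori, Satoshi.
Reiko predeceased; the 1/5 allotted to Reiko's branch passes to Reiko's issue by representation.
The 1/5 is divided into 2 equal shares of 1/10 among Hana, Haruki.
Hana is living and takes 1/10.
Haruki predeceased; the 1/10 allotted to Haruki's branch passes to Haruki's issue by representation.
The 1/10 is divided into 4 equal shares of 1/40 among Junko, Yoshiko, Fumio, Takeshi.
Junko is living and takes 1/40.
Yoshiko is living and takes 1/40.
Fumio is living and takes 1/40.
Takeshi is living and takes 1/40.
Daichi is living and takes 1/5.
Kaede predeceased; the 1/5 allotted to Kaede's branch passes to Kaede's issue by representation.
The 1/5 is divided into 2 equal shares of 1/10 among Noboru, Chiyo.
Noboru is living and takes 1/10.
Chiyo is living and takes 1/10.
Yori predeceased; the 1/5 allotted to Yori's branch passes to Yori's issue by representation.
The 1/5 is divided into 4 equal shares of 1/20 among Ryo, Isamu, Kenji, Midori.
Ryo is living and takes 1/20.
Isamu is living and takes 1/20.
Kenji is living and takes 1/20.
Midori is living and takes 1/20.
Satoshi is living and takes 1/5.

Chiyo 1/10; Daichi 1/5; Fumio 1/40; Hana 1/10; Isamu 1/20; Junko 1/40; Kenji 1/20; Midori 1/20; Noboru 1/10; Ryo 1/20; Satoshi 1/5; Takeshi 1/40; Yoshiko 1/40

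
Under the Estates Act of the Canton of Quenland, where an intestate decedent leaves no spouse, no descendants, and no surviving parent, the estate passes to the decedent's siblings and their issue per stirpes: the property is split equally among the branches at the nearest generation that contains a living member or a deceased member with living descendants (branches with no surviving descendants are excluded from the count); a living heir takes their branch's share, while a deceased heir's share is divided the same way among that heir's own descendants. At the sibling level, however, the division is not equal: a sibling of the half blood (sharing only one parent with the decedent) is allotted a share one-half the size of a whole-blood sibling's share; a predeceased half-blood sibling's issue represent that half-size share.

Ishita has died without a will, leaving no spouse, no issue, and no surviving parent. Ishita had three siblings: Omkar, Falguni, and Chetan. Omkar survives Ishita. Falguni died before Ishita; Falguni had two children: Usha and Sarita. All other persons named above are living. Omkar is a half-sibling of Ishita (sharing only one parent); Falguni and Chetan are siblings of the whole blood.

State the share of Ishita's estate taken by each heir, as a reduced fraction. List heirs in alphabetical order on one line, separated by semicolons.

No spouse, descendants, or parent survives, so the estate passes to Ishita's siblings per stirpes.
Half-blood siblings count for one-half the weight of whole-blood siblings at the initial division.
Dividing 1 in proportion to weights (total weight 5/2): Omkar (weight 1/2) → 1/5; Falguni (weight 1) → 2/5; Chetan (weight 1) → 2/5.
Omkar is living and takes 1/5.
Falguni predeceased; the 2/5 allotted to Falguni's branch passes to Falguni's issue by representation.
The 2/5 is divided into 2 equal shares of 1/5 among Usha, Sarita.
Usha is living and takes 1/5.
Sarita is living and takes 1/5.
Chetan is living and takes 2/5.

Chetan 2/5; Omkar 1/5; Sarita 1/5; Usha 1/5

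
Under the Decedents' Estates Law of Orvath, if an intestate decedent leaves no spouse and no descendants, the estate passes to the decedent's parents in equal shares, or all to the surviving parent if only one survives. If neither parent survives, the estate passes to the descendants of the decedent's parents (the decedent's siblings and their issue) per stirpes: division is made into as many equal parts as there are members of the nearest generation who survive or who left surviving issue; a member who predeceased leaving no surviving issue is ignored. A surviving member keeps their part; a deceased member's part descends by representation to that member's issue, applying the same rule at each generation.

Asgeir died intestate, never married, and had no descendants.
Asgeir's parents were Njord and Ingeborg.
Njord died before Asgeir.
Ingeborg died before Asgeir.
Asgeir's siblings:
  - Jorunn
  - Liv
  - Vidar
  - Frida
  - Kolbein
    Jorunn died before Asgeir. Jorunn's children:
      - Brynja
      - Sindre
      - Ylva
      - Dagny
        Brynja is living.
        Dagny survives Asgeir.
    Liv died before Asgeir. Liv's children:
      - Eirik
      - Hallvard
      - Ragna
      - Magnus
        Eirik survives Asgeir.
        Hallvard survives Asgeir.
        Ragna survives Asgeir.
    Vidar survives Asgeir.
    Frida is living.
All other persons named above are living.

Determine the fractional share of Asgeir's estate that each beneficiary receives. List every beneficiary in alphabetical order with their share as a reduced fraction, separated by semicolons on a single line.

Brynja 1/20; Dagny 1/20; Eirik 1/20; Frida 1/5; Hallvard 1/20; Kolbein 1/5; Magnus 1/20; Ragna 1/20; Sindre 1/20; Vidar 1/5; Ylva 1/20

Neither parent survives and there are no descendants, so the estate passes to Asgeir's siblings and their issue per stirpes.
The estate is divided into 5 equal shares of 1/5 among Jorunn, Liv, Vidar, Frida, Kolbein.
Jorunn predeceased; the 1/5 allotted to Jorunn's branch passes to Jorunn's issue by representation.
The 1/5 is divided into 4 equal shares of 1/20 among Brynja, Sindre, Ylva, Dagny.
Brynja is living and takes 1/20.
Sindre is living and takes 1/20.
Ylva is living and takes 1/20.
Dagny is living and takes 1/20.
Liv predeceased; the 1/5 allotted to Liv's branch passes to Liv's issue by representation.
The 1/5 is divided into 4 equal shares of 1/20 among Eirik, Hallvard, Ragna, Magnus.
Eirik is living and takes 1/20.
Hallvard is living and takes 1/20.
Ragna is living and takes 1/20.
Magnus is living and takes 1/20.
Vidar is living and takes 1/5.
Frida is living and takes 1/5.
Kolbein is living and takes 1/5.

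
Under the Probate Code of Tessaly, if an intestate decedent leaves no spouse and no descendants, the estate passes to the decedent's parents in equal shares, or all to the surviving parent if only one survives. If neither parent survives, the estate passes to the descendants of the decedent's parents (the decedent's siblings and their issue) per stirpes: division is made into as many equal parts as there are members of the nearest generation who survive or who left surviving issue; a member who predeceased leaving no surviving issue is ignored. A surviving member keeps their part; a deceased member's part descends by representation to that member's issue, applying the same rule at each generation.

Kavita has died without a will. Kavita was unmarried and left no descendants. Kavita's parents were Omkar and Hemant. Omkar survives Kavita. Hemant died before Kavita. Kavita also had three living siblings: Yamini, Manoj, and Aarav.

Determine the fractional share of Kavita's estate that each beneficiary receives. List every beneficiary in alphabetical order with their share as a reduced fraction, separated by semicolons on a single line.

Omkar 1

Only one parent, Omkar, survives, so Omkar takes the entire estate. The siblings take nothing because a surviving parent has priority.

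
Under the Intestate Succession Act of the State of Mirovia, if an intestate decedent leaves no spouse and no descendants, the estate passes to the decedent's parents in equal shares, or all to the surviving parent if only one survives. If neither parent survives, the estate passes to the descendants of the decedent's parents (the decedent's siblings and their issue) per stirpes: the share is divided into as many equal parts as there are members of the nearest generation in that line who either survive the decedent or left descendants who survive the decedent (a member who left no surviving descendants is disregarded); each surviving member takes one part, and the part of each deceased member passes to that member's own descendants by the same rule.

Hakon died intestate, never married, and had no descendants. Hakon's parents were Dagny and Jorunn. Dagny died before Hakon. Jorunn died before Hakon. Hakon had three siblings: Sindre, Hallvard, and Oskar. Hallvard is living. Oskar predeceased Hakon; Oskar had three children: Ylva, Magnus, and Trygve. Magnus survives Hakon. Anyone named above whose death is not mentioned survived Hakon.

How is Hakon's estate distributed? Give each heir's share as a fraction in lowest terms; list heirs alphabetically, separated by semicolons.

Hallvard 1/3; Magnus 1/9; Sindre 1/3; Trygve 1/9; Ylva 1/9

Neither parent survives and there are no descendants, so the estate passes to Hakon's siblings and their issue per stirpes.
The estate is divided into 3 equal shares of 1/3 among Sindre, Hallvard, Oskar.
Sindre is living and takes 1/3.
Hallvard is living and takes 1/3.
Oskar predeceased; the 1/3 allotted to Oskar's branch passes to Oskar's issue by representation.
The 1/3 is divided into 3 equal shares of 1/9 among Ylva, Magnus, Trygve.
Ylva is living and takes 1/9.
Magnus is living and takes 1/9.
Trygve is living and takes 1/9.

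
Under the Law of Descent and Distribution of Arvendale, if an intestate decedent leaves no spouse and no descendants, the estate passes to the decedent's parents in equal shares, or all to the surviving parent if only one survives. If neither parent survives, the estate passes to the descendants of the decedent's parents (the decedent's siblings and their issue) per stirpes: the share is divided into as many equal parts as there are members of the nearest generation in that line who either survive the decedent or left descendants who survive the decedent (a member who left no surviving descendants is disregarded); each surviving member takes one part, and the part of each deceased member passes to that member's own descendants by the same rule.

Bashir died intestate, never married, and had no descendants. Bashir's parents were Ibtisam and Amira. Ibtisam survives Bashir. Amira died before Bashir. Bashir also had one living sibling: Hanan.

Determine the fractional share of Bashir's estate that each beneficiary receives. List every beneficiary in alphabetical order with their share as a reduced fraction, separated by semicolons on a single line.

Only one parent, Ibtisam, survives, so Ibtisam takes the entire estate. The siblings take nothing because a surviving parent has priority.

Ibtisam 1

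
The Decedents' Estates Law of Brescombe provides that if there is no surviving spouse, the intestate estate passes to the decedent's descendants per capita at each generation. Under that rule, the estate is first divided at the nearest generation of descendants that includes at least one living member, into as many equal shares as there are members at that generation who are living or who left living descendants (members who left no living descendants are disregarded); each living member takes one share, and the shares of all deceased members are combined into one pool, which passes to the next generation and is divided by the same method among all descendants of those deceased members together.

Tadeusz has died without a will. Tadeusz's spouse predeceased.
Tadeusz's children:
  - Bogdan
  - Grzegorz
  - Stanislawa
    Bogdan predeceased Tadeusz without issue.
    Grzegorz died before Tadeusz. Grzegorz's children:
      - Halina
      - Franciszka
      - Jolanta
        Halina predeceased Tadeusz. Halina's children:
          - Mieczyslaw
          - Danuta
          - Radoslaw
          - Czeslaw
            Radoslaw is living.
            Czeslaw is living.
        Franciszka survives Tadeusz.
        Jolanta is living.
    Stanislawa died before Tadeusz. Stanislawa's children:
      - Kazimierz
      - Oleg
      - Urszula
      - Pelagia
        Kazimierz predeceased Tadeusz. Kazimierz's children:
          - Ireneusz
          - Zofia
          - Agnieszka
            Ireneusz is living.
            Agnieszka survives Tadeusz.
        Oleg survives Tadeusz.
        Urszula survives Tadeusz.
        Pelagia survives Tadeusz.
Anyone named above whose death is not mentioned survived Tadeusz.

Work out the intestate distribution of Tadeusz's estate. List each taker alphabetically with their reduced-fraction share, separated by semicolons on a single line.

There is no surviving spouse, so the entire estate passes to Tadeusz's descendants per capita at each generation.
No one at generation 1 (Grzegorz, Stanislawa) is living; moving to the next generation.
At generation 2 (Halina, Franciszka, Jolanta, Kazimierz, Oleg, Urszula, Pelagia) there are 7 shares of (1)/7 = 1/7 each.
Living: Franciszka, Jolanta, Oleg, Urszula, and Pelagia — each takes 1/7.
Deceased: Halina and Kazimierz. Their combined 2/7 is pooled and carried to generation 3.
At generation 3 (Mieczyslaw, Danuta, Radoslaw, Czeslaw, Ireneusz, Zofia, Agnieszka) there are 7 shares of (2/7)/7 = 2/49 each.
Living: Mieczyslaw, Danuta, Radoslaw, Czeslaw, Ireneusz, Zofia, and Agnieszka — each takes 2/49.

Agnieszka 2/49; Czeslaw 2/49; Danuta 2/49; Franciszka 1/7; Ireneusz 2/49; Jolanta 1/7; Mieczyslaw 2/49; Oleg 1/7; Pelagia 1/7; Radoslaw 2/49; Urszula 1/7; Zofia 2/49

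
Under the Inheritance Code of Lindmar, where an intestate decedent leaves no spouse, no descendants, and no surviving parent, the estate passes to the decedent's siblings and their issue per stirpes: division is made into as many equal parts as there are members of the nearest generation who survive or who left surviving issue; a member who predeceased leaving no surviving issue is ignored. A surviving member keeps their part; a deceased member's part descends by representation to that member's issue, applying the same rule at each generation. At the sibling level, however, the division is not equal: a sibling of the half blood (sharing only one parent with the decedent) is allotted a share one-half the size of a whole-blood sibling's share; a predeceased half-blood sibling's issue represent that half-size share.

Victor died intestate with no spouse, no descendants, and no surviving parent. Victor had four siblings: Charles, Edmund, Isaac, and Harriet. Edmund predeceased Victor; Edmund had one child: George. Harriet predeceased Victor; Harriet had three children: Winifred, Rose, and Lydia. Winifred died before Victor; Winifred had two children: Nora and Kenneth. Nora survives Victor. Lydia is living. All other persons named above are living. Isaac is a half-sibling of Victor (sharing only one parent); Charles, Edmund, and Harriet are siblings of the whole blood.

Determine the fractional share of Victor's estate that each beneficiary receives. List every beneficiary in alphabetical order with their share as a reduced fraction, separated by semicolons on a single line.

No spouse, descendants, or parent survives, so the estate passes to Victor's siblings per stirpes.
Half-blood siblings count for one-half the weight of whole-blood siblings at the initial division.
Dividing 1 in proportion to weights (total weight 7/2): Charles (weight 1) → 2/7; Edmund (weight 1) → 2/7; Isaac (weight 1/2) → 1/7; Harriet (weight 1) → 2/7.
Charles is living and takes 2/7.
Edmund predeceased; the 2/7 allotted to Edmund's branch passes to Edmund's issue by representation.
George is the sole taker at this level and receives the full 2/7.
Isaac is living and takes 1/7.
Harriet predeceased; the 2/7 allotted to Harriet's branch passes to Harriet's issue by representation.
The 2/7 is divided into 3 equal shares of 2/21 among Winifred, Rose, Lydia.
Winifred predeceased; the 2/21 allotted to Winifred's branch passes to Winifred's issue by representation.
The 2/21 is divided into 2 equal shares of 1/21 among Nora, Kenneth.
Nora is living and takes 1/21.
Kenneth is living and takes 1/21.
Rose is living and takes 2/21.
Lydia is living and takes 2/21.

Charles 2/7; George 2/7; Isaac 1/7; Kenneth 1/21; Lydia 2/21; Nora 1/21; Rose 2/21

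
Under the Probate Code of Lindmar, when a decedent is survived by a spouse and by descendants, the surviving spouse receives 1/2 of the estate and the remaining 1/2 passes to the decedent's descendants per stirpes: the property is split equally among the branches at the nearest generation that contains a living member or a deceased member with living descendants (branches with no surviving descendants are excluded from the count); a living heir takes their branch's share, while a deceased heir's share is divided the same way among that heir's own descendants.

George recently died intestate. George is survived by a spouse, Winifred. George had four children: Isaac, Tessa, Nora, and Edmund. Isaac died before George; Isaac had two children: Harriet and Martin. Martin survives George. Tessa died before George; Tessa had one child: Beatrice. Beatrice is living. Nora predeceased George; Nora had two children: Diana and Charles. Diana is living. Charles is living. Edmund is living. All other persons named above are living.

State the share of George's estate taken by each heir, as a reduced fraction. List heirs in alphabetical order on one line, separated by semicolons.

Beatrice 1/8; Charles 1/16; Diana 1/16; Edmund 1/8; Harriet 1/16; Martin 1/16; Winifred 1/2

Winifred, as surviving spouse, takes 1/2.
The remaining 1/2 passes to George's descendants per stirpes.
The 1/2 is divided into 4 equal shares of 1/8 among Isaac, Tessa, Nora, Edmund.
Isaac predeceased; the 1/8 allotted to Isaac's branch passes to Isaac's issue by representation.
The 1/8 is divided into 2 equal shares of 1/16 among Harriet, Martin.
Harriet is living and takes 1/16.
Martin is living and takes 1/16.
Tessa predeceased; the 1/8 allotted to Tessa's branch passes to Tessa's issue by representation.
Beatrice is the sole taker at this level and receives the full 1/8.
Nora predeceased; the 1/8 allotted to Nora's branch passes to Nora's issue by representation.
The 1/8 is divided into 2 equal shares of 1/16 among Diana, Charles.
Diana is living and takes 1/16.
Charles is living and takes 1/16.
Edmund is living and takes 1/8.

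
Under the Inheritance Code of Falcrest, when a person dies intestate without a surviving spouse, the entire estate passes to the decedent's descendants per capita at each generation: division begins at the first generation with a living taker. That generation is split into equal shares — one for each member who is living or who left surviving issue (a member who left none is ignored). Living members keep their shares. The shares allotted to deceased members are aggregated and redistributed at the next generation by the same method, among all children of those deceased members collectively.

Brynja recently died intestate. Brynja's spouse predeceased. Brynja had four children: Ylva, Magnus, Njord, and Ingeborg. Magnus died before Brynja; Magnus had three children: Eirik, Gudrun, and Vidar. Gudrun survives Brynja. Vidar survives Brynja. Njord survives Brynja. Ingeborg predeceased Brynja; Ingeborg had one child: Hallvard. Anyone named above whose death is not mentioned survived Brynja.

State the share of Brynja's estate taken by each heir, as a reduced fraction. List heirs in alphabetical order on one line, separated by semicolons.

Eirik 1/8; Gudrun 1/8; Hallvard 1/8; Njord 1/4; Vidar 1/8; Ylva 1/4

There is no surviving spouse, so the entire estate passes to Brynja's descendants per capita at each generation.
At generation 1 (Ylva, Magnus, Njord, Ingeborg) there are 4 shares of (1)/4 = 1/4 each.
Living: Ylva and Njord — each takes 1/4.
Deceased: Magnus and Ingeborg. Their combined 1/2 is pooled and carried to generation 2.
At generation 2 (Eirik, Gudrun, Vidar, Hallvard) there are 4 shares of (1/2)/4 = 1/8 each.
Living: Eirik, Gudrun, Vidar, and Hallvard — each takes 1/8.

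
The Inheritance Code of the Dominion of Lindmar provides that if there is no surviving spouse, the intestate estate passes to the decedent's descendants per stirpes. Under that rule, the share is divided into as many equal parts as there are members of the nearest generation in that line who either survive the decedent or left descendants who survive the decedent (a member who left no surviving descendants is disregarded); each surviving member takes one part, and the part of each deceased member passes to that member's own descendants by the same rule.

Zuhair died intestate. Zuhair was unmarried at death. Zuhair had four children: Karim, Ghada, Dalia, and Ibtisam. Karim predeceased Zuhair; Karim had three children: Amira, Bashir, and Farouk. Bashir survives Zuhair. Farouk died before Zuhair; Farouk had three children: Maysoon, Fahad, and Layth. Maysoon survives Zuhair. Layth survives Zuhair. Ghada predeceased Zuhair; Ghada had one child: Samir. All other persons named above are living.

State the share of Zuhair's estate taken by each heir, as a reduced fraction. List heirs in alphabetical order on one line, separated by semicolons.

Amira 1/12; Bashir 1/12; Dalia 1/4; Fahad 1/36; Ibtisam 1/4; Layth 1/36; Maysoon 1/36; Samir 1/4

There is no surviving spouse, so the entire estate passes to Zuhair's descendants per stirpes.
The estate is divided into 4 equal shares of 1/4 among Karim, Ghada, Dalia, Ibtisam.
Karim predeceased; the 1/4 allotted to Karim's branch passes to Karim's issue by representation.
The 1/4 is divided into 3 equal shares of 1/12 among Amira, Bashir, Farouk.
Amira is living and takes 1/12.
Bashir is living and takes 1/12.
Farouk predeceased; the 1/12 allotted to Farouk's branch passes to Farouk's issue by representation.
The 1/12 is divided into 3 equal shares of 1/36 among Maysoon, Fahad, Layth.
Maysoon is living and takes 1/36.
Fahad is living and takes 1/36.
Layth is living and takes 1/36.
Ghada predeceased; the 1/4 allotted to Ghada's branch passes to Ghada's issue by representation.
Samir is the sole taker at this level and receives the full 1/4.
Dalia is living and takes 1/4.
Ibtisam is living and takes 1/4.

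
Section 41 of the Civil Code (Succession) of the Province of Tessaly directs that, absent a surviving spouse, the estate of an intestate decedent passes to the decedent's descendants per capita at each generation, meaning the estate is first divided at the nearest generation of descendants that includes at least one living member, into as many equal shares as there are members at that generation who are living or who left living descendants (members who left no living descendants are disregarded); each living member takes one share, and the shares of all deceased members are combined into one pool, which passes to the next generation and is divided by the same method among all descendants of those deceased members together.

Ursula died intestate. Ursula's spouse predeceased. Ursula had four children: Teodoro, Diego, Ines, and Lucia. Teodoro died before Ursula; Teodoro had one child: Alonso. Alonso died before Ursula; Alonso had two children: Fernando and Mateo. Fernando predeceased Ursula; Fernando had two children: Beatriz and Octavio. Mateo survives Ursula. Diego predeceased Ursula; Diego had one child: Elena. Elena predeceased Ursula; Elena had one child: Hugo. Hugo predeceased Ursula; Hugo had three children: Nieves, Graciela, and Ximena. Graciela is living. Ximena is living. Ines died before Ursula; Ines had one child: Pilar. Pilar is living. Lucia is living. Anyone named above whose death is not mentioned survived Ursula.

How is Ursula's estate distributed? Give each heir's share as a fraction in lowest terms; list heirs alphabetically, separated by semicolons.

There is no surviving spouse, so the entire estate passes to Ursula's descendants per capita at each generation.
At generation 1 (Teodoro, Diego, Ines, Lucia) there are 4 shares of (1)/4 = 1/4 each.
Living: Lucia — each takes 1/4.
Deceased: Teodoro, Diego, and Ines. Their combined 3/4 is pooled and carried to generation 2.
At generation 2 (Alonso, Elena, Pilar) there are 3 shares of (3/4)/3 = 1/4 each.
Living: Pilar — each takes 1/4.
Deceased: Alonso and Elena. Their combined 1/2 is pooled and carried to generation 3.
At generation 3 (Fernando, Mateo, Hugo) there are 3 shares of (1/2)/3 = 1/6 each.
Living: Mateo — each takes 1/6.
Deceased: Fernando and Hugo. Their combined 1/3 is pooled and carried to generation 4.
At generation 4 (Beatriz, Octavio, Nieves, Graciela, Ximena) there are 5 shares of (1/3)/5 = 1/15 each.
Living: Beatriz, Octavio, Nieves, Graciela, and Ximena — each takes 1/15.

Beatriz 1/15; Graciela 1/15; Lucia 1/4; Mateo 1/6; Nieves 1/15; Octavio 1/15; Pilar 1/4; Ximena 1/15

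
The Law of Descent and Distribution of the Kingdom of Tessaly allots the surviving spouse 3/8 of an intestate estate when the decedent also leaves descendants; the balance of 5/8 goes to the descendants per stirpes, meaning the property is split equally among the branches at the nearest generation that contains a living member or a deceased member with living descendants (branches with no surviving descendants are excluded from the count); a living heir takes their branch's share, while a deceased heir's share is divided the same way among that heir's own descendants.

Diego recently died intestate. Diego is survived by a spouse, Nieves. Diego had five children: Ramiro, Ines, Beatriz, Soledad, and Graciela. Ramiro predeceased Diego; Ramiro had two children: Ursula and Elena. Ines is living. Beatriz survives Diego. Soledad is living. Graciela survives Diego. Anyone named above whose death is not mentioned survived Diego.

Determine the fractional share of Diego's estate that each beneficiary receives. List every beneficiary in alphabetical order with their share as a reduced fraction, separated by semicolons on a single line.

Beatriz 1/8; Elena 1/16; Graciela 1/8; Ines 1/8; Nieves 3/8; Soledad 1/8; Ursula 1/16

Nieves, as surviving spouse, takes 3/8.
The remaining 5/8 passes to Diego's descendants per stirpes.
The 5/8 is divided into 5 equal shares of 1/8 among Ramiro, Ines, Beatriz, Soledad, Graciela.
Ramiro predeceased; the 1/8 allotted to Ramiro's branch passes to Ramiro's issue by representation.
The 1/8 is divided into 2 equal shares of 1/16 among Ursula, Elena.
Ursula is living and takes 1/16.
Elena is living and takes 1/16.
Ines is living and takes 1/8.
Beatriz is living and takes 1/8.
Soledad is living and takes 1/8.
Graciela is living and takes 1/8.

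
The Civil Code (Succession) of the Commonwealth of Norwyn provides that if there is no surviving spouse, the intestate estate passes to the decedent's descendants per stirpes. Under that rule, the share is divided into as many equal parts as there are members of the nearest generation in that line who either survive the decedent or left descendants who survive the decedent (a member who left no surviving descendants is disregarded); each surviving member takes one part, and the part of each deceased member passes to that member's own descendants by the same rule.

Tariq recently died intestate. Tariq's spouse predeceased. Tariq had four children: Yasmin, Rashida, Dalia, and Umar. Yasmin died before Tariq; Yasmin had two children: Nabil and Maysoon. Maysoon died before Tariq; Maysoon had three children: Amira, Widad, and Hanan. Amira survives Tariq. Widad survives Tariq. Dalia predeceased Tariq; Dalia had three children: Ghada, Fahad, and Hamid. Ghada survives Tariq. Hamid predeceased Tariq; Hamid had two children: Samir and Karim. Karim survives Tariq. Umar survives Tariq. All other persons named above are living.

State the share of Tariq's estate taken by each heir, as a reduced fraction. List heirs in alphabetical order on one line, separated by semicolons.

Amira 1/24; Fahad 1/12; Ghada 1/12; Hanan 1/24; Karim 1/24; Nabil 1/8; Rashida 1/4; Samir 1/24; Umar 1/4; Widad 1/24

There is no surviving spouse, so the entire estate passes to Tariq's descendants per stirpes.
The estate is divided into 4 equal shares of 1/4 among Yasmin, Rashida, Dalia, Umar.
Yasmin predeceased; the 1/4 allotted to Yasmin's branch passes to Yasmin's issue by representation.
The 1/4 is divided into 2 equal shares of 1/8 among Nabil, Maysoon.
Nabil is living and takes 1/8.
Maysoon predeceased; the 1/8 allotted to Maysoon's branch passes to Maysoon's issue by representation.
The 1/8 is divided into 3 equal shares of 1/24 among Amira, Widad, Hanan.
Amira is living and takes 1/24.
Widad is living and takes 1/24.
Hanan is living and takes 1/24.
Rashida is living and takes 1/4.
Dalia predeceased; the 1/4 allotted to Dalia's branch passes to Dalia's issue by representation.
The 1/4 is divided into 3 equal shares of 1/12 among Ghada, Fahad, Hamid.
Ghada is living and takes 1/12.
Fahad is living and takes 1/12.
Hamid predeceased; the 1/12 allotted to Hamid's branch passes to Hamid's issue by representation.
The 1/12 is divided into 2 equal shares of 1/24 among Samir, Karim.
Samir is living and takes 1/24.
Karim is living and takes 1/24.
Umar is living and takes 1/4.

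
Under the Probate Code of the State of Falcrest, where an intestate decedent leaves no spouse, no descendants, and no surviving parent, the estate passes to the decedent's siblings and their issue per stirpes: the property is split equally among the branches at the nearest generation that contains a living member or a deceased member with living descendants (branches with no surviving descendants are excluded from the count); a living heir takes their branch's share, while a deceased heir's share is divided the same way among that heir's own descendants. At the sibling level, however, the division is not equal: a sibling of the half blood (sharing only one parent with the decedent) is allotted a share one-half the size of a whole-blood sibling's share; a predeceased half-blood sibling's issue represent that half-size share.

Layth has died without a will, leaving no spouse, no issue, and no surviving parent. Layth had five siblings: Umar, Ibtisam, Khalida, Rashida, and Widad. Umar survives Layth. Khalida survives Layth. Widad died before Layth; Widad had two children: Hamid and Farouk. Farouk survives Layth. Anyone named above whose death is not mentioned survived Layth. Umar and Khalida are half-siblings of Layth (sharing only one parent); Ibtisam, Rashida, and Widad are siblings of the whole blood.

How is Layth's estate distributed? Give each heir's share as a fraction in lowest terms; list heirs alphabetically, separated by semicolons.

Farouk 1/8; Hamid 1/8; Ibtisam 1/4; Khalida 1/8; Rashida 1/4; Umar 1/8

No spouse, descendants, or parent survives, so the estate passes to Layth's siblings per stirpes.
Half-blood siblings count for one-half the weight of whole-blood siblings at the initial division.
Dividing 1 in proportion to weights (total weight 4): Umar (weight 1/2) → 1/8; Ibtisam (weight 1) → 1/4; Khalida (weight 1/2) → 1/8; Rashida (weight 1) → 1/4; Widad (weight 1) → 1/4.
Umar is living and takes 1/8.
Ibtisam is living and takes 1/4.
Khalida is living and takes 1/8.
Rashida is living and takes 1/4.
Widad predeceased; the 1/4 allotted to Widad's branch passes to Widad's issue by representation.
The 1/4 is divided into 2 equal shares of 1/8 among Hamid, Farouk.
Hamid is living and takes 1/8.
Farouk is living and takes 1/8.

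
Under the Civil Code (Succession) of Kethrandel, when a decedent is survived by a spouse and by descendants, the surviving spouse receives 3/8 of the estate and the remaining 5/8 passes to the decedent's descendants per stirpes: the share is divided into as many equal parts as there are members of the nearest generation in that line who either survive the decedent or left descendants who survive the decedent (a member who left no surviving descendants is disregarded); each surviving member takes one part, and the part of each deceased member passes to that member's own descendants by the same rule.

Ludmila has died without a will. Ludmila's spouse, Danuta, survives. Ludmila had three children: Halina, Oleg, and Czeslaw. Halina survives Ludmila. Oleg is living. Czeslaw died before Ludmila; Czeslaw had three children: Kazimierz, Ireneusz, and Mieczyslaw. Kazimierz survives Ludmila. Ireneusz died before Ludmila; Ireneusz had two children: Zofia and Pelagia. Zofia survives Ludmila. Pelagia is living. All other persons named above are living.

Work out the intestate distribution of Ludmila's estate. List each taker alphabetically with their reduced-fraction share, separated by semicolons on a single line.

Danuta 3/8; Halina 5/24; Kazimierz 5/72; Mieczyslaw 5/72; Oleg 5/24; Pelagia 5/144; Zofia 5/144

Danuta, as surviving spouse, takes 3/8.
The remaining 5/8 passes to Ludmila's descendants per stirpes.
The 5/8 is divided into 3 equal shares of 5/24 among Halina, Oleg, Czeslaw.
Halina is living and takes 5/24.
Oleg is living and takes 5/24.
Czeslaw predeceased; the 5/24 allotted to Czeslaw's branch passes to Czeslaw's issue by representation.
The 5/24 is divided into 3 equal shares of 5/72 among Kazimierz, Ireneusz, Mieczyslaw.
Kazimierz is living and takes 5/72.
Ireneusz predeceased; the 5/72 allotted to Ireneusz's branch passes to Ireneusz's issue by representation.
The 5/72 is divided into 2 equal shares of 5/144 among Zofia, Pelagia.
Zofia is living and takes 5/144.
Pelagia is living and takes 5/144.
Mieczyslaw is living and takes 5/72.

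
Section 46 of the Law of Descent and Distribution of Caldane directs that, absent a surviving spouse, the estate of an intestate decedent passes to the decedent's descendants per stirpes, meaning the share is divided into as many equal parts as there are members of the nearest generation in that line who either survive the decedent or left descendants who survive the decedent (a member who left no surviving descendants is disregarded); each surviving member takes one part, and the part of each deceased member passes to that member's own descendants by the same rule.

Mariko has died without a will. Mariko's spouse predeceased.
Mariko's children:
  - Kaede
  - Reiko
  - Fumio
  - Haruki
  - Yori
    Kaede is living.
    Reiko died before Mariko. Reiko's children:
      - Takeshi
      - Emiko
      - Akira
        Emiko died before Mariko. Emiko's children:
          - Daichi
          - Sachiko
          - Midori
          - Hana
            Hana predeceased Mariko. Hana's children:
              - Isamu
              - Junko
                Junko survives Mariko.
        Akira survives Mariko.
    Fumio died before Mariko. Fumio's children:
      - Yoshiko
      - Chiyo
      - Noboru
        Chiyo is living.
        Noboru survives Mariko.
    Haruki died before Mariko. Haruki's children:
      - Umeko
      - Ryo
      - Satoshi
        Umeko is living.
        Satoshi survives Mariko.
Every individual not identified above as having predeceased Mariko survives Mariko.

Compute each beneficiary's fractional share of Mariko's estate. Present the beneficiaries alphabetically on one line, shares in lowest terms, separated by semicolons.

There is no surviving spouse, so the entire estate passes to Mariko's descendants per stirpes.
The estate is divided into 5 equal shares of 1/5 among Kaede, Reiko, Fumio, Haruki, Yori.
Kaede is living and takes 1/5.
Reiko predeceased; the 1/5 allotted to Reiko's branch passes to Reiko's issue by representation.
The 1/5 is divided into 3 equal shares of 1/15 among Takeshi, Emiko, Akira.
Takeshi is living and takes 1/15.
Emiko predeceased; the 1/15 allotted to Emiko's branch passes to Emiko's issue by representation.
The 1/15 is divided into 4 equal shares of 1/60 among Daichi, Sachiko, Midori, Hana.
Daichi is living and takes 1/60.
Sachiko is living and takes 1/60.
Midori is living and takes 1/60.
Hana predeceased; the 1/60 allotted to Hana's branch passes to Hana's issue by representation.
The 1/60 is divided into 2 equal shares of 1/120 among Isamu, Junko.
Isamu is living and takes 1/120.
Junko is living and takes 1/120.
Akira is living and takes 1/15.
Fumio predeceased; the 1/5 allotted to Fumio's branch passes to Fumio's issue by representation.
The 1/5 is divided into 3 equal shares of 1/15 among Yoshiko, Chiyo, Noboru.
Yoshiko is living and takes 1/15.
Chiyo is living and takes 1/15.
Noboru is living and takes 1/15.
Haruki predeceased; the 1/5 allotted to Haruki's branch passes to Haruki's issue by representation.
The 1/5 is divided into 3 equal shares of 1/15 among Umeko, Ryo, Satoshi.
Umeko is living and takes 1/15.
Ryo is living and takes 1/15.
Satoshi is living and takes 1/15.
Yori is living and takes 1/5.

Akira 1/15; Chiyo 1/15; Daichi 1/60; Isamu 1/120; Junko 1/120; Kaede 1/5; Midori 1/60; Noboru 1/15; Ryo 1/15; Sachiko 1/60; Satoshi 1/15; Takeshi 1/15; Umeko 1/15; Yori 1/5; Yoshiko 1/15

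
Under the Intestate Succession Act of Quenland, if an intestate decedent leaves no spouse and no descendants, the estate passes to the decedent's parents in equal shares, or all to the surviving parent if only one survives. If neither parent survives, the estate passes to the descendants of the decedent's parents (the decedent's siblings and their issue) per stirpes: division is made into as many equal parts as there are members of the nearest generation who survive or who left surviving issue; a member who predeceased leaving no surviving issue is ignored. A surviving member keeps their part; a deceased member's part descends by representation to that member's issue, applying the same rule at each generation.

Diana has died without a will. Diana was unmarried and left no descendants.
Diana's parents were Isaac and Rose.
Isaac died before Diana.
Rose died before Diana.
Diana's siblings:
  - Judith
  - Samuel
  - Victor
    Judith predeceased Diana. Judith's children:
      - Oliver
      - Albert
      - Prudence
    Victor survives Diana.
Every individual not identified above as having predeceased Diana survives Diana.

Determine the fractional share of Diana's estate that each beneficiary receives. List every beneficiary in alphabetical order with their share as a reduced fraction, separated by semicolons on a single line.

Albert 1/9; Oliver 1/9; Prudence 1/9; Samuel 1/3; Victor 1/3

Neither parent survives and there are no descendants, so the estate passes to Diana's siblings and their issue per stirpes.
The estate is divided into 3 equal shares of 1/3 among Judith, Samuel, Victor.
Judith predeceased; the 1/3 allotted to Judith's branch passes to Judith's issue by representation.
The 1/3 is divided into 3 equal shares of 1/9 among Oliver, Albert, Prudence.
Oliver is living and takes 1/9.
Albert is living and takes 1/9.
Prudence is living and takes 1/9.
Samuel is living and takes 1/3.
Victor is living and takes 1/3.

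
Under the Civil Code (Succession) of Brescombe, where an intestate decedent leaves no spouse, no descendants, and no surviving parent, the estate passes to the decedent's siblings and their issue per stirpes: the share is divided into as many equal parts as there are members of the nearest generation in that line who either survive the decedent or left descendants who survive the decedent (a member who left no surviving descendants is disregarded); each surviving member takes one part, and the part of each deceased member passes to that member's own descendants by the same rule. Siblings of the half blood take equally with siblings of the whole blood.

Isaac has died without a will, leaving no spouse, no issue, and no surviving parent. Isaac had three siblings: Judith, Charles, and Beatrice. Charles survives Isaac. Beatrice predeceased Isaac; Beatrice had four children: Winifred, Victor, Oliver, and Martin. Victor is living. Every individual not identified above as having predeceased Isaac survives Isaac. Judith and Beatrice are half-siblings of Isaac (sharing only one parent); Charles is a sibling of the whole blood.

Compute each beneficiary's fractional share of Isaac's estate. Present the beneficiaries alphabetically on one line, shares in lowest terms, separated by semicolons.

No spouse, descendants, or parent survives, so the estate passes to Isaac's siblings per stirpes.
Half-blood and whole-blood siblings take equally under the stated rule.
The estate is divided into 3 equal shares of 1/3 among Judith, Charles, Beatrice.
Judith is living and takes 1/3.
Charles is living and takes 1/3.
Beatrice predeceased; the 1/3 allotted to Beatrice's branch passes to Beatrice's issue by representation.
The 1/3 is divided into 4 equal shares of 1/12 among Winifred, Victor, Oliver, Martin.
Winifred is living and takes 1/12.
Victor is living and takes 1/12.
Oliver is living and takes 1/12.
Martin is living and takes 1/12.

Charles 1/3; Judith 1/3; Martin 1/12; Oliver 1/12; Victor 1/12; Winifred 1/12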